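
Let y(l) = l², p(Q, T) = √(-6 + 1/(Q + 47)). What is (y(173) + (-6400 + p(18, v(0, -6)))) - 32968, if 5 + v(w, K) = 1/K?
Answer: -9439 + I*√25285/65 ≈ -9439.0 + 2.4463*I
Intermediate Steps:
v(w, K) = -5 + 1/K
p(Q, T) = √(-6 + 1/(47 + Q))
(y(173) + (-6400 + p(18, v(0, -6)))) - 32968 = (173² + (-6400 + √((-281 - 6*18)/(47 + 18)))) - 32968 = (29929 + (-6400 + √((-281 - 108)/65))) - 32968 = (29929 + (-6400 + √((1/65)*(-389)))) - 32968 = (29929 + (-6400 + √(-389/65))) - 32968 = (29929 + (-6400 + I*√25285/65)) - 32968 = (23529 + I*√25285/65) - 32968 = -9439 + I*√25285/65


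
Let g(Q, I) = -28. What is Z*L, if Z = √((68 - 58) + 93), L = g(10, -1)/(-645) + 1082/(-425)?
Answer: -137198*√103/54825 ≈ -25.397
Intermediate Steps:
L = -137198/54825 (L = -28/(-645) + 1082/(-425) = -28*(-1/645) + 1082*(-1/425) = 28/645 - 1082/425 = -137198/54825 ≈ -2.5025)
Z = √103 (Z = √(10 + 93) = √103 ≈ 10.149)
Z*L = √103*(-137198/54825) = -137198*√103/54825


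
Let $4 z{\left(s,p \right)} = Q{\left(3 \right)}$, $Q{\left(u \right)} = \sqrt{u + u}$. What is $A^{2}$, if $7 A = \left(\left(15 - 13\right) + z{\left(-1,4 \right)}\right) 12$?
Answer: $\frac{90}{7} + \frac{144 \sqrt{6}}{49} \approx 20.056$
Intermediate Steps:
$Q{\left(u \right)} = \sqrt{2} \sqrt{u}$ ($Q{\left(u \right)} = \sqrt{2 u} = \sqrt{2} \sqrt{u}$)
$z{\left(s,p \right)} = \frac{\sqrt{6}}{4}$ ($z{\left(s,p \right)} = \frac{\sqrt{2} \sqrt{3}}{4} = \frac{\sqrt{6}}{4}$)
$A = \frac{24}{7} + \frac{3 \sqrt{6}}{7}$ ($A = \frac{\left(\left(15 - 13\right) + \frac{\sqrt{6}}{4}\right) 12}{7} = \frac{\left(2 + \frac{\sqrt{6}}{4}\right) 12}{7} = \frac{24 + 3 \sqrt{6}}{7} = \frac{24}{7} + \frac{3 \sqrt{6}}{7} \approx 4.4784$)
$A^{2} = \left(\frac{24}{7} + \frac{3 \sqrt{6}}{7}\right)^{2}$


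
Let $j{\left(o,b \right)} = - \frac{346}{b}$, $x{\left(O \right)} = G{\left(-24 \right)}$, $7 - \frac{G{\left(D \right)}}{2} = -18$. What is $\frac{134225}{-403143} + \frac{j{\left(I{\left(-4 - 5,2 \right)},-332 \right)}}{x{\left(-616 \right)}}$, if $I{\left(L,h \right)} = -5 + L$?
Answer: $- \frac{80332597}{257391300} \approx -0.3121$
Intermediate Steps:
$G{\left(D \right)} = 50$ ($G{\left(D \right)} = 14 - -36 = 14 + 36 = 50$)
$x{\left(O \right)} = 50$
$\frac{134225}{-403143} + \frac{j{\left(I{\left(-4 - 5,2 \right)},-332 \right)}}{x{\left(-616 \right)}} = \frac{134225}{-403143} + \frac{\left(-346\right) \frac{1}{-332}}{50} = 134225 \left(- \frac{1}{403143}\right) + \left(-346\right) \left(- \frac{1}{332}\right) \frac{1}{50} = - \frac{10325}{31011} + \frac{173}{166} \cdot \frac{1}{50} = - \frac{10325}{31011} + \frac{173}{8300} = - \frac{80332597}{257391300}$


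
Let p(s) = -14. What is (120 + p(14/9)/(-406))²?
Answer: 12117361/841 ≈ 14408.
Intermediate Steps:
(120 + p(14/9)/(-406))² = (120 - 14/(-406))² = (120 - 14*(-1/406))² = (120 + 1/29)² = (3481/29)² = 12117361/841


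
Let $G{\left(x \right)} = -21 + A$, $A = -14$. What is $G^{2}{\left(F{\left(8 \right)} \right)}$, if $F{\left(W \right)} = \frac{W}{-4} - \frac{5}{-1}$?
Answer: $1225$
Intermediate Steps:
$F{\left(W \right)} = 5 - \frac{W}{4}$ ($F{\left(W \right)} = W \left(- \frac{1}{4}\right) - -5 = - \frac{W}{4} + 5 = 5 - \frac{W}{4}$)
$G{\left(x \right)} = -35$ ($G{\left(x \right)} = -21 - 14 = -35$)
$G^{2}{\left(F{\left(8 \right)} \right)} = \left(-35\right)^{2} = 1225$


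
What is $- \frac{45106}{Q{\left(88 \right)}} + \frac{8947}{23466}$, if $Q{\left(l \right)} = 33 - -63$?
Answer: $- \frac{88133207}{187728} \approx -469.47$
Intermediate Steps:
$Q{\left(l \right)} = 96$ ($Q{\left(l \right)} = 33 + 63 = 96$)
$- \frac{45106}{Q{\left(88 \right)}} + \frac{8947}{23466} = - \frac{45106}{96} + \frac{8947}{23466} = \left(-45106\right) \frac{1}{96} + 8947 \cdot \frac{1}{23466} = - \frac{22553}{48} + \frac{8947}{23466} = - \frac{88133207}{187728}$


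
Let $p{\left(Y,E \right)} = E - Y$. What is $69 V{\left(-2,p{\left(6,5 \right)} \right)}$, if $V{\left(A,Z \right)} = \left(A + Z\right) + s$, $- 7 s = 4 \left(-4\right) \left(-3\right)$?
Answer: $- \frac{4761}{7} \approx -680.14$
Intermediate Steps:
$s = - \frac{48}{7}$ ($s = - \frac{4 \left(-4\right) \left(-3\right)}{7} = - \frac{\left(-16\right) \left(-3\right)}{7} = \left(- \frac{1}{7}\right) 48 = - \frac{48}{7} \approx -6.8571$)
$V{\left(A,Z \right)} = - \frac{48}{7} + A + Z$ ($V{\left(A,Z \right)} = \left(A + Z\right) - \frac{48}{7} = - \frac{48}{7} + A + Z$)
$69 V{\left(-2,p{\left(6,5 \right)} \right)} = 69 \left(- \frac{48}{7} - 2 + \left(5 - 6\right)\right) = 69 \left(- \frac{48}{7} - 2 - 1\right) = 69 \left(- \frac{69}{7}\right) = - \frac{4761}{7}$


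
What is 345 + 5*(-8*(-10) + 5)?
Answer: 770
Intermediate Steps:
345 + 5*(-8*(-10) + 5) = 345 + 5*(80 + 5) = 345 + 5*85 = 345 + 425 = 770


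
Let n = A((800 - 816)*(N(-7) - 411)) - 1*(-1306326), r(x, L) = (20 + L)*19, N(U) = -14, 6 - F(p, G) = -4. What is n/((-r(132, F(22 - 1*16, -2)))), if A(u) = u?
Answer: -656563/285 ≈ -2303.7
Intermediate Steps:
F(p, G) = 10 (F(p, G) = 6 - 1*(-4) = 6 + 4 = 10)
r(x, L) = 380 + 19*L
n = 1313126 (n = (800 - 816)*(-14 - 411) - 1*(-1306326) = -16*(-425) + 1306326 = 6800 + 1306326 = 1313126)
n/((-r(132, F(22 - 1*16, -2)))) = 1313126/((-(380 + 19*10))) = 1313126/((-(380 + 190))) = 1313126/((-1*570)) = 1313126/(-570) = 1313126*(-1/570) = -656563/285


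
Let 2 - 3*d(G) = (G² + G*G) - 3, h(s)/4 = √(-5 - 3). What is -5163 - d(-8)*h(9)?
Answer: -5163 + 328*I*√2 ≈ -5163.0 + 463.86*I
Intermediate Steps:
h(s) = 8*I*√2 (h(s) = 4*√(-5 - 3) = 4*√(-8) = 4*(2*I*√2) = 8*I*√2)
d(G) = 5/3 - 2*G²/3 (d(G) = ⅔ - ((G² + G*G) - 3)/3 = ⅔ - ((G² + G²) - 3)/3 = ⅔ - (2*G² - 3)/3 = ⅔ - (-3 + 2*G²)/3 = ⅔ + (1 - 2*G²/3) = 5/3 - 2*G²/3)
-5163 - d(-8)*h(9) = -5163 - (5/3 - ⅔*(-8)²)*8*I*√2 = -5163 - (5/3 - ⅔*64)*8*I*√2 = -5163 - (5/3 - 128/3)*8*I*√2 = -5163 - (-41)*8*I*√2 = -5163 - (-328)*I*√2 = -5163 + 328*I*√2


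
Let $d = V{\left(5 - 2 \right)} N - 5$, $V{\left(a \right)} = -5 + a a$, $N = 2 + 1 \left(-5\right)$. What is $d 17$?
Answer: $-289$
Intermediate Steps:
$N = -3$ ($N = 2 - 5 = -3$)
$V{\left(a \right)} = -5 + a^{2}$
$d = -17$ ($d = \left(-5 + \left(5 - 2\right)^{2}\right) \left(-3\right) - 5 = \left(-5 + 3^{2}\right) \left(-3\right) - 5 = \left(-5 + 9\right) \left(-3\right) - 5 = 4 \left(-3\right) - 5 = -12 - 5 = -17$)
$d 17 = \left(-17\right) 17 = -289$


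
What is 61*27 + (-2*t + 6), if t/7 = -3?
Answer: 1695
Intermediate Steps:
t = -21 (t = 7*(-3) = -21)
61*27 + (-2*t + 6) = 61*27 + (-2*(-21) + 6) = 1647 + (42 + 6) = 1647 + 48 = 1695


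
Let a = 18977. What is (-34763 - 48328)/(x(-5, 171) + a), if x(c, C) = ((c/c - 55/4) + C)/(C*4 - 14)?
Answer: -222683880/50858993 ≈ -4.3785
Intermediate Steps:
x(c, C) = (-51/4 + C)/(-14 + 4*C) (x(c, C) = ((1 - 55*¼) + C)/(4*C - 14) = ((1 - 55/4) + C)/(-14 + 4*C) = (-51/4 + C)/(-14 + 4*C))
(-34763 - 48328)/(x(-5, 171) + a) = (-34763 - 48328)/((-51 + 4*171)/(8*(-7 + 2*171)) + 18977) = -83091/((-51 + 684)/(8*(-7 + 342)) + 18977) = -83091/((⅛)*633/335 + 18977) = -83091/((⅛)*(1/335)*633 + 18977) = -83091/(633/2680 + 18977) = -83091/50858993/2680 = -83091*2680/50858993 = -222683880/50858993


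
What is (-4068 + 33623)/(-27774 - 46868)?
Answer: -29555/74642 ≈ -0.39596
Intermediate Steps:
(-4068 + 33623)/(-27774 - 46868) = 29555/(-74642) = 29555*(-1/74642) = -29555/74642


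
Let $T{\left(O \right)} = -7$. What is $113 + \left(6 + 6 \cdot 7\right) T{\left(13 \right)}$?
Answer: $-223$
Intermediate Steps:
$113 + \left(6 + 6 \cdot 7\right) T{\left(13 \right)} = 113 + \left(6 + 6 \cdot 7\right) \left(-7\right) = 113 + \left(6 + 42\right) \left(-7\right) = 113 + 48 \left(-7\right) = 113 - 336 = -223$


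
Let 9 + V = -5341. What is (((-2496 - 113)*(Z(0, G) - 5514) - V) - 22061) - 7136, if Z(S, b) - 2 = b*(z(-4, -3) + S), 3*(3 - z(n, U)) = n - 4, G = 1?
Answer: 43026530/3 ≈ 1.4342e+7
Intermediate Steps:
V = -5350 (V = -9 - 5341 = -5350)
z(n, U) = 13/3 - n/3 (z(n, U) = 3 - (n - 4)/3 = 3 - (-4 + n)/3 = 3 + (4/3 - n/3) = 13/3 - n/3)
Z(S, b) = 2 + b*(17/3 + S) (Z(S, b) = 2 + b*((13/3 - ⅓*(-4)) + S) = 2 + b*((13/3 + 4/3) + S) = 2 + b*(17/3 + S))
(((-2496 - 113)*(Z(0, G) - 5514) - V) - 22061) - 7136 = (((-2496 - 113)*((2 + (17/3)*1 + 0*1) - 5514) - 1*(-5350)) - 22061) - 7136 = ((-2609*((2 + 17/3 + 0) - 5514) + 5350) - 22061) - 7136 = ((-2609*(23/3 - 5514) + 5350) - 22061) - 7136 = ((-2609*(-16519/3) + 5350) - 22061) - 7136 = ((43098071/3 + 5350) - 22061) - 7136 = (43114121/3 - 22061) - 7136 = 43047938/3 - 7136 = 43026530/3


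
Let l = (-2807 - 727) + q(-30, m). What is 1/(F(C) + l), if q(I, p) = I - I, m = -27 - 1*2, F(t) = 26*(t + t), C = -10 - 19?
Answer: -1/5042 ≈ -0.00019833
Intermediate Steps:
C = -29
F(t) = 52*t (F(t) = 26*(2*t) = 52*t)
m = -29 (m = -27 - 2 = -29)
q(I, p) = 0
l = -3534 (l = (-2807 - 727) + 0 = -3534 + 0 = -3534)
1/(F(C) + l) = 1/(52*(-29) - 3534) = 1/(-1508 - 3534) = 1/(-5042) = -1/5042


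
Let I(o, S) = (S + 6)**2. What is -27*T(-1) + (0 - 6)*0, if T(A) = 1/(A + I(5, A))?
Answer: -9/8 ≈ -1.1250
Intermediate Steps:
I(o, S) = (6 + S)**2
T(A) = 1/(A + (6 + A)**2)
-27*T(-1) + (0 - 6)*0 = -27/(-1 + (6 - 1)**2) + (0 - 6)*0 = -27/(-1 + 5**2) - 6*0 = -27/(-1 + 25) + 0 = -27/24 + 0 = -27*1/24 + 0 = -9/8 + 0 = -9/8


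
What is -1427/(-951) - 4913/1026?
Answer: -1069387/325242 ≈ -3.2880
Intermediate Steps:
-1427/(-951) - 4913/1026 = -1427*(-1/951) - 4913*1/1026 = 1427/951 - 4913/1026 = -1069387/325242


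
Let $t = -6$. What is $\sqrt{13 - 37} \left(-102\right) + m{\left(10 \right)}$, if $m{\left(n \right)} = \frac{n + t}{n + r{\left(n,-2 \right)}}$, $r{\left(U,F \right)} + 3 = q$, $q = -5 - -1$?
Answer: $\frac{4}{3} - 204 i \sqrt{6} \approx 1.3333 - 499.7 i$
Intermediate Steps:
$q = -4$ ($q = -5 + 1 = -4$)
$r{\left(U,F \right)} = -7$ ($r{\left(U,F \right)} = -3 - 4 = -7$)
$m{\left(n \right)} = \frac{-6 + n}{-7 + n}$ ($m{\left(n \right)} = \frac{n - 6}{n - 7} = \frac{-6 + n}{-7 + n}$)
$\sqrt{13 - 37} \left(-102\right) + m{\left(10 \right)} = \sqrt{13 - 37} \left(-102\right) + \frac{-6 + 10}{-7 + 10} = \sqrt{-24} \left(-102\right) + \frac{1}{3} \cdot 4 = 2 i \sqrt{6} \left(-102\right) + \frac{1}{3} \cdot 4 = - 204 i \sqrt{6} + \frac{4}{3} = \frac{4}{3} - 204 i \sqrt{6}$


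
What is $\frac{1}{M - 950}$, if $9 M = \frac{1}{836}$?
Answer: $- \frac{7524}{7147799} \approx -0.0010526$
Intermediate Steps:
$M = \frac{1}{7524}$ ($M = \frac{1}{9 \cdot 836} = \frac{1}{9} \cdot \frac{1}{836} = \frac{1}{7524} \approx 0.00013291$)
$\frac{1}{M - 950} = \frac{1}{\frac{1}{7524} - 950} = \frac{1}{- \frac{7147799}{7524}} = - \frac{7524}{7147799}$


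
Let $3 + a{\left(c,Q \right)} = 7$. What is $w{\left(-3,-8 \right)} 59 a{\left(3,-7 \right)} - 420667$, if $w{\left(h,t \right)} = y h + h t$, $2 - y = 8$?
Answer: $-410755$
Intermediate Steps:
$y = -6$ ($y = 2 - 8 = -6$)
$a{\left(c,Q \right)} = 4$ ($a{\left(c,Q \right)} = -3 + 7 = 4$)
$w{\left(h,t \right)} = - 6 h + h t$
$w{\left(-3,-8 \right)} 59 a{\left(3,-7 \right)} - 420667 = - 3 \left(-6 - 8\right) 59 \cdot 4 - 420667 = \left(-3\right) \left(-14\right) 59 \cdot 4 - 420667 = 42 \cdot 59 \cdot 4 - 420667 = 2478 \cdot 4 - 420667 = 9912 - 420667 = -410755$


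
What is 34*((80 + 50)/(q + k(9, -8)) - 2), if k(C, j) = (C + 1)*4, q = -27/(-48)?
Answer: 26588/649 ≈ 40.968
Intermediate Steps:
q = 9/16 (q = -27*(-1/48) = 9/16 ≈ 0.56250)
k(C, j) = 4 + 4*C (k(C, j) = (1 + C)*4 = 4 + 4*C)
34*((80 + 50)/(q + k(9, -8)) - 2) = 34*((80 + 50)/(9/16 + (4 + 4*9)) - 2) = 34*(130/(9/16 + (4 + 36)) - 2) = 34*(130/(9/16 + 40) - 2) = 34*(130/(649/16) - 2) = 34*(130*(16/649) - 2) = 34*(2080/649 - 2) = 34*(782/649) = 26588/649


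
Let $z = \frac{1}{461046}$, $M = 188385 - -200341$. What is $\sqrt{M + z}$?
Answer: $\frac{\sqrt{82628925716117262}}{461046} \approx 623.48$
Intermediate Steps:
$M = 388726$ ($M = 188385 + 200341 = 388726$)
$z = \frac{1}{461046} \approx 2.169 \cdot 10^{-6}$
$\sqrt{M + z} = \sqrt{388726 + \frac{1}{461046}} = \sqrt{\frac{179220567397}{461046}} = \frac{\sqrt{82628925716117262}}{461046}$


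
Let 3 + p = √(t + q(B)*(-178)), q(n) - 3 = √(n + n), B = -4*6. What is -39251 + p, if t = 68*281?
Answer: -39254 + √(18574 - 712*I*√3) ≈ -39118.0 - 4.5219*I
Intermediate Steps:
B = -24
q(n) = 3 + √2*√n (q(n) = 3 + √(n + n) = 3 + √(2*n) = 3 + √2*√n)
t = 19108
p = -3 + √(18574 - 712*I*√3) (p = -3 + √(19108 + (3 + √2*√(-24))*(-178)) = -3 + √(19108 + (3 + √2*(2*I*√6))*(-178)) = -3 + √(19108 + (3 + 4*I*√3)*(-178)) = -3 + √(19108 + (-534 - 712*I*√3)) = -3 + √(18574 - 712*I*√3) ≈ 133.36 - 4.5219*I)
-39251 + p = -39251 + (-3 + √(18574 - 712*I*√3)) = -39254 + √(18574 - 712*I*√3)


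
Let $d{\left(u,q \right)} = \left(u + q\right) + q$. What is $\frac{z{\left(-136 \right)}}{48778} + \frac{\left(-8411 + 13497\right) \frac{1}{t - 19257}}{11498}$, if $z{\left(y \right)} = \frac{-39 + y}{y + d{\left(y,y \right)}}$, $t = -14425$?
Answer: $- \frac{16796238413}{2569112212301888} \approx -6.5378 \cdot 10^{-6}$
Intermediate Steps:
$d{\left(u,q \right)} = u + 2 q$ ($d{\left(u,q \right)} = \left(q + u\right) + q = u + 2 q$)
$z{\left(y \right)} = \frac{-39 + y}{4 y}$ ($z{\left(y \right)} = \frac{-39 + y}{y + \left(y + 2 y\right)} = \frac{-39 + y}{y + 3 y} = \frac{-39 + y}{4 y}$)
$\frac{z{\left(-136 \right)}}{48778} + \frac{\left(-8411 + 13497\right) \frac{1}{t - 19257}}{11498} = \frac{\frac{1}{4} \frac{1}{-136} \left(-39 - 136\right)}{48778} + \frac{\left(-8411 + 13497\right) \frac{1}{-14425 - 19257}}{11498} = \frac{1}{4} \left(- \frac{1}{136}\right) \left(-175\right) \frac{1}{48778} + \frac{5086}{-33682} \cdot \frac{1}{11498} = \frac{175}{544} \cdot \frac{1}{48778} + 5086 \left(- \frac{1}{33682}\right) \frac{1}{11498} = \frac{175}{26535232} - \frac{2543}{193637818} = - \frac{16796238413}{2569112212301888}$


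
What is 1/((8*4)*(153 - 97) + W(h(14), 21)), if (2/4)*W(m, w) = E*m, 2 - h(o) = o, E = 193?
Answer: -1/2840 ≈ -0.00035211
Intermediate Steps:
h(o) = 2 - o
W(m, w) = 386*m (W(m, w) = 2*(193*m) = 386*m)
1/((8*4)*(153 - 97) + W(h(14), 21)) = 1/((8*4)*(153 - 97) + 386*(2 - 1*14)) = 1/(32*56 + 386*(2 - 14)) = 1/(1792 + 386*(-12)) = 1/(1792 - 4632) = 1/(-2840) = -1/2840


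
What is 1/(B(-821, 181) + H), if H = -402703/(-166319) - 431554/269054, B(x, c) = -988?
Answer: -22374396113/22087616748026 ≈ -0.0010130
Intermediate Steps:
H = 18286611618/22374396113 (H = -402703*(-1/166319) - 431554*1/269054 = 402703/166319 - 215777/134527 = 18286611618/22374396113 ≈ 0.81730)
1/(B(-821, 181) + H) = 1/(-988 + 18286611618/22374396113) = 1/(-22087616748026/22374396113) = -22374396113/22087616748026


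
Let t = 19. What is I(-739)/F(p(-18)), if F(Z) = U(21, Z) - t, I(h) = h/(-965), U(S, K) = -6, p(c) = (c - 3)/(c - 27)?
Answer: -739/24125 ≈ -0.030632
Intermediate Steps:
p(c) = (-3 + c)/(-27 + c)
I(h) = -h/965 (I(h) = h*(-1/965) = -h/965)
F(Z) = -25 (F(Z) = -6 - 1*19 = -6 - 19 = -25)
I(-739)/F(p(-18)) = -1/965*(-739)/(-25) = (739/965)*(-1/25) = -739/24125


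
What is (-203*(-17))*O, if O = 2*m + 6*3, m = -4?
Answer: 34510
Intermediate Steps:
O = 10 (O = 2*(-4) + 6*3 = -8 + 18 = 10)
(-203*(-17))*O = -203*(-17)*10 = 3451*10 = 34510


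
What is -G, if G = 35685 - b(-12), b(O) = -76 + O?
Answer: -35773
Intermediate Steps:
G = 35773 (G = 35685 - (-76 - 12) = 35685 - 1*(-88) = 35685 + 88 = 35773)
-G = -1*35773 = -35773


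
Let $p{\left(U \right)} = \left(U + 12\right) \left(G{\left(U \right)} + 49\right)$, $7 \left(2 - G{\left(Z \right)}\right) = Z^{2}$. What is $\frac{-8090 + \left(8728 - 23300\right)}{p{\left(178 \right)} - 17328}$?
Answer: $\frac{79317}{3036713} \approx 0.026119$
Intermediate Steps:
$G{\left(Z \right)} = 2 - \frac{Z^{2}}{7}$
$p{\left(U \right)} = \left(12 + U\right) \left(51 - \frac{U^{2}}{7}\right)$ ($p{\left(U \right)} = \left(U + 12\right) \left(\left(2 - \frac{U^{2}}{7}\right) + 49\right) = \left(12 + U\right) \left(51 - \frac{U^{2}}{7}\right)$)
$\frac{-8090 + \left(8728 - 23300\right)}{p{\left(178 \right)} - 17328} = \frac{-8090 + \left(8728 - 23300\right)}{\left(612 + 51 \cdot 178 - \frac{12 \cdot 178^{2}}{7} - \frac{178^{3}}{7}\right) - 17328} = \frac{-8090 + \left(8728 - 23300\right)}{\left(612 + 9078 - \frac{380208}{7} - \frac{5639752}{7}\right) - 17328} = \frac{-8090 - 14572}{\left(612 + 9078 - \frac{380208}{7} - \frac{5639752}{7}\right) - 17328} = - \frac{22662}{- \frac{5952130}{7} - 17328} = - \frac{22662}{- \frac{6073426}{7}} = \left(-22662\right) \left(- \frac{7}{6073426}\right) = \frac{79317}{3036713}$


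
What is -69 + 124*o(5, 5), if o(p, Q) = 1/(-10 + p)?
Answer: -469/5 ≈ -93.800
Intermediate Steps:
-69 + 124*o(5, 5) = -69 + 124/(-10 + 5) = -69 + 124/(-5) = -69 + 124*(-1/5) = -69 - 124/5 = -469/5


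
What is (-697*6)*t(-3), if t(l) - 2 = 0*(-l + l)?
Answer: -8364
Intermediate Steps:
t(l) = 2 (t(l) = 2 + 0*(-l + l) = 2 + 0*0 = 2 + 0 = 2)
(-697*6)*t(-3) = -697*6*2 = -41*102*2 = -4182*2 = -8364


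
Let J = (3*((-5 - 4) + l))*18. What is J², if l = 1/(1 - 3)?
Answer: 263169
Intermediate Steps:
l = -½ (l = 1/(-2) = -½ ≈ -0.50000)
J = -513 (J = (3*((-5 - 4) - ½))*18 = (3*(-9 - ½))*18 = (3*(-19/2))*18 = -57/2*18 = -513)
J² = (-513)² = 263169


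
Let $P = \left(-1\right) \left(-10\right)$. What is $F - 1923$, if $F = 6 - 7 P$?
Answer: $-1987$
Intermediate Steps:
$P = 10$
$F = -64$ ($F = 6 - 70 = -64$)
$F - 1923 = -64 - 1923 = -1987$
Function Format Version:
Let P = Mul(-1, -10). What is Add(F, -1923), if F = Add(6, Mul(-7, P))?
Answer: -1987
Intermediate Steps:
P = 10
F = -64 (F = Add(6, Mul(-7, 10)) = Add(6, -70) = -64)
Add(F, -1923) = Add(-64, -1923) = -1987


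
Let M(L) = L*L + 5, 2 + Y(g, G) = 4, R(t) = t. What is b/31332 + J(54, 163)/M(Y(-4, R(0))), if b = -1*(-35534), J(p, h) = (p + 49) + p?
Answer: 873155/46998 ≈ 18.579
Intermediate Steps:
J(p, h) = 49 + 2*p (J(p, h) = (49 + p) + p = 49 + 2*p)
b = 35534
Y(g, G) = 2 (Y(g, G) = -2 + 4 = 2)
M(L) = 5 + L² (M(L) = L² + 5 = 5 + L²)
b/31332 + J(54, 163)/M(Y(-4, R(0))) = 35534/31332 + (49 + 2*54)/(5 + 2²) = 35534*(1/31332) + (49 + 108)/(5 + 4) = 17767/15666 + 157/9 = 873155/46998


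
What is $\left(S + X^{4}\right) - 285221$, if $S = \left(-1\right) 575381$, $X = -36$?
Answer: $819014$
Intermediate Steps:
$S = -575381$
$\left(S + X^{4}\right) - 285221 = \left(-575381 + \left(-36\right)^{4}\right) - 285221 = \left(-575381 + 1679616\right) - 285221 = 1104235 - 285221 = 819014$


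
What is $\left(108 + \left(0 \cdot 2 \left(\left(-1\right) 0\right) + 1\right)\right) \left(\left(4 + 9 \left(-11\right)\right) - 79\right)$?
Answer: $-18966$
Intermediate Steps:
$\left(108 + \left(0 \cdot 2 \left(\left(-1\right) 0\right) + 1\right)\right) \left(\left(4 + 9 \left(-11\right)\right) - 79\right) = \left(108 + \left(0 \cdot 2 \cdot 0 + 1\right)\right) \left(\left(4 - 99\right) - 79\right) = \left(108 + \left(0 \cdot 0 + 1\right)\right) \left(-95 - 79\right) = \left(108 + \left(0 + 1\right)\right) \left(-174\right) = \left(108 + 1\right) \left(-174\right) = 109 \left(-174\right) = -18966$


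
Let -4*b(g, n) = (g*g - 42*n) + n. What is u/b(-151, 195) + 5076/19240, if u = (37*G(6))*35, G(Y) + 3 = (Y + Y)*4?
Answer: -551211093/35608430 ≈ -15.480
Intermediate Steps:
b(g, n) = -g**2/4 + 41*n/4 (b(g, n) = -((g*g - 42*n) + n)/4 = -((g**2 - 42*n) + n)/4 = -(g**2 - 41*n)/4 = -g**2/4 + 41*n/4)
G(Y) = -3 + 8*Y (G(Y) = -3 + (Y + Y)*4 = -3 + (2*Y)*4 = -3 + 8*Y)
u = 58275 (u = (37*(-3 + 8*6))*35 = (37*(-3 + 48))*35 = (37*45)*35 = 1665*35 = 58275)
u/b(-151, 195) + 5076/19240 = 58275/(-1/4*(-151)**2 + (41/4)*195) + 5076/19240 = 58275/(-1/4*22801 + 7995/4) + 5076*(1/19240) = 58275/(-22801/4 + 7995/4) + 1269/4810 = 58275/(-7403/2) + 1269/4810 = 58275*(-2/7403) + 1269/4810 = -116550/7403 + 1269/4810 = -551211093/35608430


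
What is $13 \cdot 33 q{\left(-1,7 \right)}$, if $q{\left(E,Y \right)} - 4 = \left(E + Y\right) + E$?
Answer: $3861$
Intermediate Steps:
$q{\left(E,Y \right)} = 4 + Y + 2 E$ ($q{\left(E,Y \right)} = 4 + \left(\left(E + Y\right) + E\right) = 4 + \left(Y + 2 E\right) = 4 + Y + 2 E$)
$13 \cdot 33 q{\left(-1,7 \right)} = 13 \cdot 33 \left(4 + 7 + 2 \left(-1\right)\right) = 429 \left(4 + 7 - 2\right) = 429 \cdot 9 = 3861$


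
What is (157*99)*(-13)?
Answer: -202059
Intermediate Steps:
(157*99)*(-13) = 15543*(-13) = -202059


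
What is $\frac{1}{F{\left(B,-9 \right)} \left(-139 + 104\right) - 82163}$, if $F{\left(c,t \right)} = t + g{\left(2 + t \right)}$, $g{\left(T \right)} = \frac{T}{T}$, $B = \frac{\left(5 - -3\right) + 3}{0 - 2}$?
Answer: $- \frac{1}{81883} \approx -1.2213 \cdot 10^{-5}$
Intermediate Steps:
$B = - \frac{11}{2}$ ($B = \frac{\left(5 + 3\right) + 3}{-2} = \left(8 + 3\right) \left(- \frac{1}{2}\right) = 11 \left(- \frac{1}{2}\right) = - \frac{11}{2} \approx -5.5$)
$g{\left(T \right)} = 1$
$F{\left(c,t \right)} = 1 + t$ ($F{\left(c,t \right)} = t + 1 = 1 + t$)
$\frac{1}{F{\left(B,-9 \right)} \left(-139 + 104\right) - 82163} = \frac{1}{\left(1 - 9\right) \left(-139 + 104\right) - 82163} = \frac{1}{\left(-8\right) \left(-35\right) - 82163} = \frac{1}{280 - 82163} = \frac{1}{-81883} = - \frac{1}{81883}$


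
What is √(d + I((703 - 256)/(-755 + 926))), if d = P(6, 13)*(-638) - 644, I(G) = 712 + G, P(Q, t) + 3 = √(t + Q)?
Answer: √(6448011 - 2072862*√19)/57 ≈ 28.22*I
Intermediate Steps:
P(Q, t) = -3 + √(Q + t) (P(Q, t) = -3 + √(t + Q) = -3 + √(Q + t))
d = 1270 - 638*√19 (d = (-3 + √(6 + 13))*(-638) - 644 = (-3 + √19)*(-638) - 644 = (1914 - 638*√19) - 644 = 1270 - 638*√19 ≈ -1511.0)
√(d + I((703 - 256)/(-755 + 926))) = √((1270 - 638*√19) + (712 + (703 - 256)/(-755 + 926))) = √((1270 - 638*√19) + (712 + 447/171)) = √((1270 - 638*√19) + (712 + 447*(1/171))) = √((1270 - 638*√19) + (712 + 149/57)) = √((1270 - 638*√19) + 40733/57) = √(113123/57 - 638*√19)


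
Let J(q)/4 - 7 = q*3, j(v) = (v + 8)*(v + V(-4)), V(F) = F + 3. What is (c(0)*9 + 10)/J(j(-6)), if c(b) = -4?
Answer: 13/70 ≈ 0.18571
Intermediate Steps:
V(F) = 3 + F
j(v) = (-1 + v)*(8 + v) (j(v) = (v + 8)*(v + (3 - 4)) = (8 + v)*(v - 1) = (8 + v)*(-1 + v) = (-1 + v)*(8 + v))
J(q) = 28 + 12*q (J(q) = 28 + 4*(q*3) = 28 + 4*(3*q) = 28 + 12*q)
(c(0)*9 + 10)/J(j(-6)) = (-4*9 + 10)/(28 + 12*(-8 + (-6)² + 7*(-6))) = (-36 + 10)/(28 + 12*(-8 + 36 - 42)) = -26/(28 + 12*(-14)) = -26/(28 - 168) = -26/(-140) = -26*(-1/140) = 13/70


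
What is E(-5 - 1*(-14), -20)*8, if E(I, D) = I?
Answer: 72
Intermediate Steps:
E(-5 - 1*(-14), -20)*8 = (-5 - 1*(-14))*8 = (-5 + 14)*8 = 9*8 = 72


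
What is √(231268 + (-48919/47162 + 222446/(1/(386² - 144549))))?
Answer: √2200785312190367842/47162 ≈ 31456.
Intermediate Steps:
√(231268 + (-48919/47162 + 222446/(1/(386² - 144549)))) = √(231268 + (-48919*1/47162 + 222446/(1/(148996 - 144549)))) = √(231268 + (-48919/47162 + 222446/(1/4447))) = √(231268 + (-48919/47162 + 222446*4447)) = √(231268 + (-48919/47162 + 989217362)) = √(231268 + 46653469177725/47162) = √(46664376239141/47162) = √2200785312190367842/47162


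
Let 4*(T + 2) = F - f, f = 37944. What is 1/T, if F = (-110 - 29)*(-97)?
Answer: -4/24469 ≈ -0.00016347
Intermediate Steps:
F = 13483 (F = -139*(-97) = 13483)
T = -24469/4 (T = -2 + (13483 - 1*37944)/4 = -2 + (13483 - 37944)/4 = -2 + (1/4)*(-24461) = -2 - 24461/4 = -24469/4 ≈ -6117.3)
1/T = 1/(-24469/4) = -4/24469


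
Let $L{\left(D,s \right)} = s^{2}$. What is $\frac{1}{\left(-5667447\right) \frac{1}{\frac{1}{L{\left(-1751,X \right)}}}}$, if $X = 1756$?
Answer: $- \frac{1}{17475776852592} \approx -5.7222 \cdot 10^{-14}$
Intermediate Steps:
$\frac{1}{\left(-5667447\right) \frac{1}{\frac{1}{L{\left(-1751,X \right)}}}} = \frac{1}{\left(-5667447\right) \frac{1}{\frac{1}{1756^{2}}}} = \frac{1}{\left(-5667447\right) \frac{1}{\frac{1}{3083536}}} = \frac{1}{\left(-5667447\right) 3083536} = \frac{1}{-17475776852592} = - \frac{1}{17475776852592}$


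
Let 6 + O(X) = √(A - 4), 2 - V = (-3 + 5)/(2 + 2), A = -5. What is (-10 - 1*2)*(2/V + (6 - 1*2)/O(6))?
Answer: -48/5 + 16*I/5 ≈ -9.6 + 3.2*I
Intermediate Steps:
V = 3/2 (V = 2 - (-3 + 5)/(2 + 2) = 2 - 2/4 = 2 - 1*½ = 2 - ½ = 3/2 ≈ 1.5000)
O(X) = -6 + 3*I (O(X) = -6 + √(-5 - 4) = -6 + √(-9) = -6 + 3*I)
(-10 - 1*2)*(2/V + (6 - 1*2)/O(6)) = (-10 - 1*2)*(2/(3/2) + (6 - 1*2)/(-6 + 3*I)) = (-10 - 2)*(2*(⅔) + (6 - 2)*((-6 - 3*I)/45)) = -12*(4/3 + 4*((-6 - 3*I)/45)) = -12*(4/3 + 4*(-6 - 3*I)/45) = -16 - 16*(-6 - 3*I)/15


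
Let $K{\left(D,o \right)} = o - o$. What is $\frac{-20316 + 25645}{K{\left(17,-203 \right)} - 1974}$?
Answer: $- \frac{5329}{1974} \approx -2.6996$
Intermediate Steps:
$K{\left(D,o \right)} = 0$
$\frac{-20316 + 25645}{K{\left(17,-203 \right)} - 1974} = \frac{-20316 + 25645}{0 - 1974} = \frac{5329}{-1974} = 5329 \left(- \frac{1}{1974}\right) = - \frac{5329}{1974}$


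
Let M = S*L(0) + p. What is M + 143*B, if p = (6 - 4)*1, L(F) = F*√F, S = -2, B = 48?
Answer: 6866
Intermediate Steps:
L(F) = F^(3/2)
p = 2 (p = 2*1 = 2)
M = 2 (M = -2*0^(3/2) + 2 = -2*0 + 2 = 0 + 2 = 2)
M + 143*B = 2 + 143*48 = 2 + 6864 = 6866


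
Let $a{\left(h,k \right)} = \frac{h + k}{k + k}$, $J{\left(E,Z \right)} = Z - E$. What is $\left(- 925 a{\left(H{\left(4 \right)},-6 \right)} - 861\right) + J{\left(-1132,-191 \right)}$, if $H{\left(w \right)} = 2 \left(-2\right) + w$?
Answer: $- \frac{765}{2} \approx -382.5$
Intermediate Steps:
$H{\left(w \right)} = -4 + w$
$a{\left(h,k \right)} = \frac{h + k}{2 k}$
$\left(- 925 a{\left(H{\left(4 \right)},-6 \right)} - 861\right) + J{\left(-1132,-191 \right)} = \left(- 925 \frac{\left(-4 + 4\right) - 6}{2 \left(-6\right)} - 861\right) - -941 = \left(- 925 \cdot \frac{1}{2} \left(- \frac{1}{6}\right) \left(0 - 6\right) - 861\right) + \left(-191 + 1132\right) = \left(- 925 \cdot \frac{1}{2} \left(- \frac{1}{6}\right) \left(-6\right) - 861\right) + 941 = \left(\left(-925\right) \frac{1}{2} - 861\right) + 941 = \left(- \frac{925}{2} - 861\right) + 941 = - \frac{2647}{2} + 941 = - \frac{765}{2}$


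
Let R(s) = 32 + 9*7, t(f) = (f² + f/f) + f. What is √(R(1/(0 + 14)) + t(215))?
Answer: 2*√11634 ≈ 215.72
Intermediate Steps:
t(f) = 1 + f + f² (t(f) = (f² + 1) + f = (1 + f²) + f = 1 + f + f²)
R(s) = 95 (R(s) = 32 + 63 = 95)
√(R(1/(0 + 14)) + t(215)) = √(95 + (1 + 215 + 215²)) = √(95 + (1 + 215 + 46225)) = √(95 + 46441) = √46536 = 2*√11634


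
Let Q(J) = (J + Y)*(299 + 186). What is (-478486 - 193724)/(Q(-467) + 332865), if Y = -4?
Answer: -22407/3481 ≈ -6.4369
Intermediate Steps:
Q(J) = -1940 + 485*J (Q(J) = (J - 4)*(299 + 186) = (-4 + J)*485 = -1940 + 485*J)
(-478486 - 193724)/(Q(-467) + 332865) = (-478486 - 193724)/((-1940 + 485*(-467)) + 332865) = -672210/((-1940 - 226495) + 332865) = -672210/(-228435 + 332865) = -672210/104430 = -672210*1/104430 = -22407/3481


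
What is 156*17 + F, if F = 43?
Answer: 2695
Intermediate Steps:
156*17 + F = 156*17 + 43 = 2652 + 43 = 2695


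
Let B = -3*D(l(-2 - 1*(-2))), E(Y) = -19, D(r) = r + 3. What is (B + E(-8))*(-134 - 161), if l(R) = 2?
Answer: 10030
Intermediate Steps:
D(r) = 3 + r
B = -15 (B = -3*(3 + 2) = -3*5 = -15)
(B + E(-8))*(-134 - 161) = (-15 - 19)*(-134 - 161) = -34*(-295) = 10030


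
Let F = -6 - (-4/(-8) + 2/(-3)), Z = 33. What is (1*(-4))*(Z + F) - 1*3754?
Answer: -11588/3 ≈ -3862.7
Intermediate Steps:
F = -35/6 (F = -6 - (-4*(-1/8) + 2*(-1/3)) = -6 - (1/2 - 2/3) = -6 - 1*(-1/6) = -6 + 1/6 = -35/6 ≈ -5.8333)
(1*(-4))*(Z + F) - 1*3754 = (1*(-4))*(33 - 35/6) - 1*3754 = -4*163/6 - 3754 = -326/3 - 3754 = -11588/3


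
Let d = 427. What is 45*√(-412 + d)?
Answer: 45*√15 ≈ 174.28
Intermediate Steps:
45*√(-412 + d) = 45*√(-412 + 427) = 45*√15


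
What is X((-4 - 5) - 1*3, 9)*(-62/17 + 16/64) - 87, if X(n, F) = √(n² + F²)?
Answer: -9381/68 ≈ -137.96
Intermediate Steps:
X(n, F) = √(F² + n²)
X((-4 - 5) - 1*3, 9)*(-62/17 + 16/64) - 87 = √(9² + ((-4 - 5) - 1*3)²)*(-62/17 + 16/64) - 87 = √(81 + (-9 - 3)²)*(-62*1/17 + 16*(1/64)) - 87 = √(81 + (-12)²)*(-62/17 + ¼) - 87 = √(81 + 144)*(-231/68) - 87 = √225*(-231/68) - 87 = 15*(-231/68) - 87 = -3465/68 - 87 = -9381/68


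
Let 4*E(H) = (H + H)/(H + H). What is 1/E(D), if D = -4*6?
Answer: 4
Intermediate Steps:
D = -24
E(H) = 1/4 (E(H) = ((H + H)/(H + H))/4 = ((2*H)/((2*H)))/4 = ((2*H)*(1/(2*H)))/4 = (1/4)*1 = 1/4)
1/E(D) = 1/(1/4) = 4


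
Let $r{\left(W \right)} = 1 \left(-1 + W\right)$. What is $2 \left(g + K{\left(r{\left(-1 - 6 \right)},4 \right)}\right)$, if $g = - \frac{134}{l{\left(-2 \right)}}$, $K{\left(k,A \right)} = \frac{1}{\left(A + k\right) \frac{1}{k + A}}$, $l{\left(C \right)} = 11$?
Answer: $- \frac{246}{11} \approx -22.364$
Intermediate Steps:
$r{\left(W \right)} = -1 + W$
$K{\left(k,A \right)} = 1$ ($K{\left(k,A \right)} = \frac{1}{\left(A + k\right) \frac{1}{A + k}} = 1^{-1} = 1$)
$g = - \frac{134}{11} \approx -12.182$
$2 \left(g + K{\left(r{\left(-1 - 6 \right)},4 \right)}\right) = 2 \left(- \frac{134}{11} + 1\right) = 2 \left(- \frac{123}{11}\right) = - \frac{246}{11}$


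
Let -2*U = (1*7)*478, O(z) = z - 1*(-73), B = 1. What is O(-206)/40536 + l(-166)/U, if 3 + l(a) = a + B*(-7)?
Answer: 6911827/67816728 ≈ 0.10192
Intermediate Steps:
l(a) = -10 + a (l(a) = -3 + (a + 1*(-7)) = -3 + (a - 7) = -3 + (-7 + a) = -10 + a)
O(z) = 73 + z (O(z) = z + 73 = 73 + z)
U = -1673 (U = -1*7*478/2 = -7*478/2 = -½*3346 = -1673)
O(-206)/40536 + l(-166)/U = (73 - 206)/40536 + (-10 - 166)/(-1673) = -133*1/40536 - 176*(-1/1673) = -133/40536 + 176/1673 = 6911827/67816728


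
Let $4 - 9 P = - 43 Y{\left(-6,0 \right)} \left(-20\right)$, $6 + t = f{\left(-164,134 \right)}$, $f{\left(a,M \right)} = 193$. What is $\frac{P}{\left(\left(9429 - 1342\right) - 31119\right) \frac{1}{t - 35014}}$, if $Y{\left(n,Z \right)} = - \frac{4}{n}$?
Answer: $- \frac{4957043}{51822} \approx -95.655$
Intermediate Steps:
$t = 187$ ($t = -6 + 193 = 187$)
$P = - \frac{1708}{27}$ ($P = \frac{4}{9} - \frac{- 43 \left(- \frac{4}{-6}\right) \left(-20\right)}{9} = \frac{4}{9} - \frac{- 43 \left(\left(-4\right) \left(- \frac{1}{6}\right)\right) \left(-20\right)}{9} = \frac{4}{9} - \frac{\left(-43\right) \frac{2}{3} \left(-20\right)}{9} = \frac{4}{9} - \frac{\left(- \frac{86}{3}\right) \left(-20\right)}{9} = \frac{4}{9} - \frac{1720}{27} = - \frac{1708}{27} \approx -63.259$)
$\frac{P}{\left(\left(9429 - 1342\right) - 31119\right) \frac{1}{t - 35014}} = - \frac{1708}{27 \frac{\left(9429 - 1342\right) - 31119}{187 - 35014}} = - \frac{1708}{27 \frac{\left(9429 - 1342\right) - 31119}{-34827}} = - \frac{1708}{27 \left(8087 - 31119\right) \left(- \frac{1}{34827}\right)} = - \frac{1708}{27 \left(\left(-23032\right) \left(- \frac{1}{34827}\right)\right)} = - \frac{1708}{27 \cdot \frac{23032}{34827}} = \left(- \frac{1708}{27}\right) \frac{34827}{23032} = - \frac{4957043}{51822}$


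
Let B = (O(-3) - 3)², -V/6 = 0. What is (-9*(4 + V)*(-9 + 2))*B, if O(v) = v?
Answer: 9072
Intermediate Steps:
V = 0 (V = -6*0 = 0)
B = 36 (B = (-3 - 3)² = (-6)² = 36)
(-9*(4 + V)*(-9 + 2))*B = -9*(4 + 0)*(-9 + 2)*36 = -36*(-7)*36 = -9*(-28)*36 = 252*36 = 9072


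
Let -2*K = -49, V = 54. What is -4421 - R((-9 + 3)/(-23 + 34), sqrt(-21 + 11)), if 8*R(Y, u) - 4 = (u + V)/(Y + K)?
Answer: -2330279/527 - 11*I*sqrt(10)/2108 ≈ -4421.8 - 0.016501*I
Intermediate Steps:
K = 49/2 (K = -1/2*(-49) = 49/2 ≈ 24.500)
R(Y, u) = 1/2 + (54 + u)/(8*(49/2 + Y)) (R(Y, u) = 1/2 + ((u + 54)/(Y + 49/2))/8 = 1/2 + ((54 + u)/(49/2 + Y))/8 = 1/2 + (54 + u)/(8*(49/2 + Y)))
-4421 - R((-9 + 3)/(-23 + 34), sqrt(-21 + 11)) = -4421 - (152 + sqrt(-21 + 11) + 4*((-9 + 3)/(-23 + 34)))/(4*(49 + 2*((-9 + 3)/(-23 + 34)))) = -4421 - (152 + sqrt(-10) + 4*(-6/11))/(4*(49 + 2*(-6/11))) = -4421 - (152 + I*sqrt(10) + 4*(-6*1/11))/(4*(49 + 2*(-6*1/11))) = -4421 - (152 + I*sqrt(10) + 4*(-6/11))/(4*(49 + 2*(-6/11))) = -4421 - (152 + I*sqrt(10) - 24/11)/(4*(49 - 12/11)) = -4421 - (1648/11 + I*sqrt(10))/(4*527/11) = -4421 - 11*(1648/11 + I*sqrt(10))/(4*527) = -4421 - (412/527 + 11*I*sqrt(10)/2108) = -4421 + (-412/527 - 11*I*sqrt(10)/2108) = -2330279/527 - 11*I*sqrt(10)/2108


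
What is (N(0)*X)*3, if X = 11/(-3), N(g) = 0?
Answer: 0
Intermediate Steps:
X = -11/3 (X = 11*(-1/3) = -11/3 ≈ -3.6667)
(N(0)*X)*3 = (0*(-11/3))*3 = 0*3 = 0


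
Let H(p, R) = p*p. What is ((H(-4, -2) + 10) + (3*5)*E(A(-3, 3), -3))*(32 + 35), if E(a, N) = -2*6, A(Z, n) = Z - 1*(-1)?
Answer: -10318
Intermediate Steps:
H(p, R) = p**2
A(Z, n) = 1 + Z (A(Z, n) = Z + 1 = 1 + Z)
E(a, N) = -12
((H(-4, -2) + 10) + (3*5)*E(A(-3, 3), -3))*(32 + 35) = (((-4)**2 + 10) + (3*5)*(-12))*(32 + 35) = ((16 + 10) + 15*(-12))*67 = (26 - 180)*67 = -154*67 = -10318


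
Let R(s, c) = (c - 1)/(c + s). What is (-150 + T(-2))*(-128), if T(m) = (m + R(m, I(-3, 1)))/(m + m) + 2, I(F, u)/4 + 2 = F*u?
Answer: 208016/11 ≈ 18911.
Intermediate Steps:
I(F, u) = -8 + 4*F*u (I(F, u) = -8 + 4*(F*u) = -8 + 4*F*u)
R(s, c) = (-1 + c)/(c + s)
T(m) = 2 + (m - 21/(-20 + m))/(2*m) (T(m) = (m + (-1 + (-8 + 4*(-3)*1))/((-8 + 4*(-3)*1) + m))/(m + m) + 2 = (m + (-1 + (-8 - 12))/((-8 - 12) + m))/((2*m)) + 2 = (m + (-1 - 20)/(-20 + m))*(1/(2*m)) + 2 = (m - 21/(-20 + m))*(1/(2*m)) + 2 = (m - 21/(-20 + m))/(2*m) + 2 = 2 + (m - 21/(-20 + m))/(2*m))
(-150 + T(-2))*(-128) = (-150 + (½)*(-21 + 5*(-2)*(-20 - 2))/(-2*(-20 - 2)))*(-128) = (-150 + (½)*(-½)*(-21 + 5*(-2)*(-22))/(-22))*(-128) = (-150 + (½)*(-½)*(-1/22)*(-21 + 220))*(-128) = (-150 + (½)*(-½)*(-1/22)*199)*(-128) = (-150 + 199/88)*(-128) = -13001/88*(-128) = 208016/11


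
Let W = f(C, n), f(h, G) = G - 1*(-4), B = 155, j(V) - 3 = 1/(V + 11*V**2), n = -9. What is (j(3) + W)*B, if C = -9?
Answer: -31465/102 ≈ -308.48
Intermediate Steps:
j(V) = 3 + 1/(V + 11*V**2)
f(h, G) = 4 + G (f(h, G) = G + 4 = 4 + G)
W = -5 (W = 4 - 9 = -5)
(j(3) + W)*B = ((1 + 3*3 + 33*3**2)/(3*(1 + 11*3)) - 5)*155 = ((1 + 9 + 33*9)/(3*(1 + 33)) - 5)*155 = ((1/3)*(1 + 9 + 297)/34 - 5)*155 = ((1/3)*(1/34)*307 - 5)*155 = (307/102 - 5)*155 = -203/102*155 = -31465/102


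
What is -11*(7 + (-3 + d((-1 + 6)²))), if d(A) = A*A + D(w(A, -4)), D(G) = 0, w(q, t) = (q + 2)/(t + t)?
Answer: -6919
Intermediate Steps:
w(q, t) = (2 + q)/(2*t) (w(q, t) = (2 + q)/((2*t)) = (2 + q)*(1/(2*t)) = (2 + q)/(2*t))
d(A) = A² (d(A) = A*A + 0 = A² + 0 = A²)
-11*(7 + (-3 + d((-1 + 6)²))) = -11*(7 + (-3 + ((-1 + 6)²)²)) = -11*(7 + (-3 + (5²)²)) = -11*(7 + (-3 + 25²)) = -11*(7 + (-3 + 625)) = -11*(7 + 622) = -11*629 = -6919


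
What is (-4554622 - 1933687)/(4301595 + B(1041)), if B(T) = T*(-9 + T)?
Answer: -6488309/5375907 ≈ -1.2069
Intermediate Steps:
(-4554622 - 1933687)/(4301595 + B(1041)) = (-4554622 - 1933687)/(4301595 + 1041*(-9 + 1041)) = -6488309/(4301595 + 1041*1032) = -6488309/(4301595 + 1074312) = -6488309/5375907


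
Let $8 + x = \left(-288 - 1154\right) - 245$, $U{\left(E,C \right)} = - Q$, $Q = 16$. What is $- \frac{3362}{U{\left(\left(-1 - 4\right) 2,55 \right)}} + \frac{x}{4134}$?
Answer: $\frac{1155949}{5512} \approx 209.72$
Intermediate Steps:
$U{\left(E,C \right)} = -16$ ($U{\left(E,C \right)} = \left(-1\right) 16 = -16$)
$x = -1695$ ($x = -8 - 1687 = -1695$)
$- \frac{3362}{U{\left(\left(-1 - 4\right) 2,55 \right)}} + \frac{x}{4134} = - \frac{3362}{-16} - \frac{1695}{4134} = \left(-3362\right) \left(- \frac{1}{16}\right) - \frac{565}{1378} = \frac{1681}{8} - \frac{565}{1378} = \frac{1155949}{5512}$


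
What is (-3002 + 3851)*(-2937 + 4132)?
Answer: 1014555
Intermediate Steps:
(-3002 + 3851)*(-2937 + 4132) = 849*1195 = 1014555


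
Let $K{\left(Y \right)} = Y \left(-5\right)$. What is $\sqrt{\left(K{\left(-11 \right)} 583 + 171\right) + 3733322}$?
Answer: $\sqrt{3765558} \approx 1940.5$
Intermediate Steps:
$K{\left(Y \right)} = - 5 Y$
$\sqrt{\left(K{\left(-11 \right)} 583 + 171\right) + 3733322} = \sqrt{\left(\left(-5\right) \left(-11\right) 583 + 171\right) + 3733322} = \sqrt{\left(55 \cdot 583 + 171\right) + 3733322} = \sqrt{\left(32065 + 171\right) + 3733322} = \sqrt{32236 + 3733322} = \sqrt{3765558}$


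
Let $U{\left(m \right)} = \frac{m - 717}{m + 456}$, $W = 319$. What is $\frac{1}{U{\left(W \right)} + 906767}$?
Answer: $\frac{775}{702744027} \approx 1.1028 \cdot 10^{-6}$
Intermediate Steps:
$U{\left(m \right)} = \frac{-717 + m}{456 + m}$
$\frac{1}{U{\left(W \right)} + 906767} = \frac{1}{\frac{-717 + 319}{456 + 319} + 906767} = \frac{1}{\frac{1}{775} \left(-398\right) + 906767} = \frac{1}{- \frac{398}{775} + 906767} = \frac{1}{\frac{702744027}{775}} = \frac{775}{702744027}$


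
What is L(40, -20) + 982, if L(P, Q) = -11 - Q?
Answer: 991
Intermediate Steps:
L(40, -20) + 982 = (-11 - 1*(-20)) + 982 = (-11 + 20) + 982 = 9 + 982 = 991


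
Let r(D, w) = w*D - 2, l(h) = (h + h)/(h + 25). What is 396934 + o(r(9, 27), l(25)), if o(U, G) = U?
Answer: 397175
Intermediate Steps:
l(h) = 2*h/(25 + h) (l(h) = (2*h)/(25 + h) = 2*h/(25 + h))
r(D, w) = -2 + D*w (r(D, w) = D*w - 2 = -2 + D*w)
396934 + o(r(9, 27), l(25)) = 396934 + (-2 + 9*27) = 396934 + (-2 + 243) = 396934 + 241 = 397175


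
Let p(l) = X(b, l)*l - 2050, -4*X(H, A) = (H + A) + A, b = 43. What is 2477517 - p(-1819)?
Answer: 16457573/4 ≈ 4.1144e+6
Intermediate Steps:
X(H, A) = -A/2 - H/4 (X(H, A) = -((H + A) + A)/4 = -((A + H) + A)/4 = -(H + 2*A)/4 = -A/2 - H/4)
p(l) = -2050 + l*(-43/4 - l/2) (p(l) = (-l/2 - 1/4*43)*l - 2050 = (-l/2 - 43/4)*l - 2050 = (-43/4 - l/2)*l - 2050 = l*(-43/4 - l/2) - 2050 = -2050 + l*(-43/4 - l/2))
2477517 - p(-1819) = 2477517 - (-2050 - 1/4*(-1819)*(43 + 2*(-1819))) = 2477517 - (-2050 - 1/4*(-1819)*(43 - 3638)) = 2477517 - (-2050 - 1/4*(-1819)*(-3595)) = 2477517 - (-2050 - 6539305/4) = 2477517 - 1*(-6547505/4) = 2477517 + 6547505/4 = 16457573/4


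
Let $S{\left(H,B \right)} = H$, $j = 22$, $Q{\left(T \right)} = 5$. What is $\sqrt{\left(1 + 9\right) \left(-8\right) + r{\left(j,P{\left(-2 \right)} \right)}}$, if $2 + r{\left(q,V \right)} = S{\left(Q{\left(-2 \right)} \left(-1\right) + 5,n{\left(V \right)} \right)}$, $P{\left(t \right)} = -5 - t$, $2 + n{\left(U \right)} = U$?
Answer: $i \sqrt{82} \approx 9.0554 i$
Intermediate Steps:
$n{\left(U \right)} = -2 + U$
$r{\left(q,V \right)} = -2$ ($r{\left(q,V \right)} = -2 + \left(5 \left(-1\right) + 5\right) = -2 + \left(-5 + 5\right) = -2 + 0 = -2$)
$\sqrt{\left(1 + 9\right) \left(-8\right) + r{\left(j,P{\left(-2 \right)} \right)}} = \sqrt{\left(1 + 9\right) \left(-8\right) - 2} = \sqrt{10 \left(-8\right) - 2} = \sqrt{-80 - 2} = \sqrt{-82} = i \sqrt{82}$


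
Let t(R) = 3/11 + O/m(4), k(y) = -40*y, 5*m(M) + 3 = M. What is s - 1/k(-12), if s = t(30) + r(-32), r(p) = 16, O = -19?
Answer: -415691/5280 ≈ -78.729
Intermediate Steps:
m(M) = -⅗ + M/5
t(R) = -1042/11 (t(R) = 3/11 - 19/(-⅗ + (⅕)*4) = 3*(1/11) - 19/(-⅗ + ⅘) = 3/11 - 19/⅕ = 3/11 - 19*5 = 3/11 - 95 = -1042/11)
s = -866/11 (s = -1042/11 + 16 = -866/11 ≈ -78.727)
s - 1/k(-12) = -866/11 - 1/((-40*(-12))) = -866/11 - 1/480 = -415691/5280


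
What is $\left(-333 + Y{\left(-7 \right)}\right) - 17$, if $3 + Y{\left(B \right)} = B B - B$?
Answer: $-297$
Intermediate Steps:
$Y{\left(B \right)} = -3 + B^{2} - B$ ($Y{\left(B \right)} = -3 - \left(B - B B\right) = -3 + \left(B^{2} - B\right) = -3 + B^{2} - B$)
$\left(-333 + Y{\left(-7 \right)}\right) - 17 = \left(-333 - \left(-4 - 49\right)\right) - 17 = \left(-333 + \left(-3 + 49 + 7\right)\right) - 17 = \left(-333 + 53\right) - 17 = -280 - 17 = -297$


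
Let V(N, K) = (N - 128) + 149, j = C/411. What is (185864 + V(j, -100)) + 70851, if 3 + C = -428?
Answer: 105518065/411 ≈ 2.5674e+5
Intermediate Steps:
C = -431 (C = -3 - 428 = -431)
j = -431/411 ≈ -1.0487
V(N, K) = 21 + N (V(N, K) = (-128 + N) + 149 = 21 + N)
(185864 + V(j, -100)) + 70851 = (185864 + (21 - 431/411)) + 70851 = (185864 + 8200/411) + 70851 = 76398304/411 + 70851 = 105518065/411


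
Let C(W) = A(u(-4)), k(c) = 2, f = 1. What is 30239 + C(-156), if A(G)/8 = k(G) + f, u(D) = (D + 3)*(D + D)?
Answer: 30263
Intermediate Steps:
u(D) = 2*D*(3 + D) (u(D) = (3 + D)*(2*D) = 2*D*(3 + D))
A(G) = 24 (A(G) = 8*(2 + 1) = 8*3 = 24)
C(W) = 24
30239 + C(-156) = 30239 + 24 = 30263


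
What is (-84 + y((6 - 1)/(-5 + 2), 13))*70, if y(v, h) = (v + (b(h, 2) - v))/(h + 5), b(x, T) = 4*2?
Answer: -52640/9 ≈ -5848.9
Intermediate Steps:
b(x, T) = 8
y(v, h) = 8/(5 + h) (y(v, h) = (v + (8 - v))/(h + 5) = 8/(5 + h))
(-84 + y((6 - 1)/(-5 + 2), 13))*70 = (-84 + 8/(5 + 13))*70 = (-84 + 8/18)*70 = (-84 + 8*(1/18))*70 = (-84 + 4/9)*70 = -752/9*70 = -52640/9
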